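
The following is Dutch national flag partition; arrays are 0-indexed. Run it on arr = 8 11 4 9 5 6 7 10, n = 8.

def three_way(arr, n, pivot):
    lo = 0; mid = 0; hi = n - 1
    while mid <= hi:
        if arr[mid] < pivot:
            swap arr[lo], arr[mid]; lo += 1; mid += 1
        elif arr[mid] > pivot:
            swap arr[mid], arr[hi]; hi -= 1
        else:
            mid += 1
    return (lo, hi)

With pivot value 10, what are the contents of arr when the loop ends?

lo=0 mid=0 hi=7
8<10: swap(0,0), lo=1 mid=1 ⇒ 8 11 4 9 5 6 7 10
11>10: swap(1,7), hi=6 ⇒ 8 10 4 9 5 6 7 11
10=10: mid=2
4<10: swap(1,2), lo=2 mid=3 ⇒ 8 4 10 9 5 6 7 11
9<10: swap(2,3), lo=3 mid=4 ⇒ 8 4 9 10 5 6 7 11
5<10: swap(3,4), lo=4 mid=5 ⇒ 8 4 9 5 10 6 7 11
6<10: swap(4,5), lo=5 mid=6 ⇒ 8 4 9 5 6 10 7 11
7<10: swap(5,6), lo=6 mid=7 ⇒ 8 4 9 5 6 7 10 11
done. lo=6 hi=6; arr=8 4 9 5 6 7 10 11

8 4 9 5 6 7 10 11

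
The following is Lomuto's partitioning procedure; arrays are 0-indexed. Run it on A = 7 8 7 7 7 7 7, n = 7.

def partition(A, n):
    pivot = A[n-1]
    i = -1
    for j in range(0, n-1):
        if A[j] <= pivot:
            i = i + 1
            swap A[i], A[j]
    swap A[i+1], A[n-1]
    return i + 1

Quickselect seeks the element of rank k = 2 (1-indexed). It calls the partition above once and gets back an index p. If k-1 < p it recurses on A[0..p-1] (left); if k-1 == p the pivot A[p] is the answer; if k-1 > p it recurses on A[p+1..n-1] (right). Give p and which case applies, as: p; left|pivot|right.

5; left

pivot = A[6] = 7; i = -1
j=0: A[0]=7 ≤ 7 → i=0, swap A[0],A[0] (no change) → 7 8 7 7 7 7 7
j=1: A[1]=8 > 7 → no swap
j=2: A[2]=7 ≤ 7 → i=1, swap A[1],A[2] → 7 7 8 7 7 7 7
j=3: A[3]=7 ≤ 7 → i=2, swap A[2],A[3] → 7 7 7 8 7 7 7
j=4: A[4]=7 ≤ 7 → i=3, swap A[3],A[4] → 7 7 7 7 8 7 7
j=5: A[5]=7 ≤ 7 → i=4, swap A[4],A[5] → 7 7 7 7 7 8 7
final swap A[5],A[6] → 7 7 7 7 7 7 8; return 5
p = 5; k-1 = 1 < 5 ⇒ left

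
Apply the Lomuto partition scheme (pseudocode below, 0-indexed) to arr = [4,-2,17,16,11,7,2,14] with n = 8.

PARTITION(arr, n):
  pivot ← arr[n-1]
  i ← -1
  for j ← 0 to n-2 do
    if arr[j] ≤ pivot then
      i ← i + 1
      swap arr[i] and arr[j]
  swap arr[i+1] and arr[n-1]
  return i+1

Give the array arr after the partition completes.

[4,-2,11,7,2,14,17,16]

pivot=14, i=-1
j=0: 4≤14, i=0, swap(0,0) ⇒ [4,-2,17,16,11,7,2,14]
j=1: -2≤14, i=1, swap(1,1) ⇒ [4,-2,17,16,11,7,2,14]
j=2: 17>14, skip
j=3: 16>14, skip
j=4: 11≤14, i=2, swap(2,4) ⇒ [4,-2,11,16,17,7,2,14]
j=5: 7≤14, i=3, swap(3,5) ⇒ [4,-2,11,7,17,16,2,14]
j=6: 2≤14, i=4, swap(4,6) ⇒ [4,-2,11,7,2,16,17,14]
swap(5,7) ⇒ [4,-2,11,7,2,14,17,16]; return 5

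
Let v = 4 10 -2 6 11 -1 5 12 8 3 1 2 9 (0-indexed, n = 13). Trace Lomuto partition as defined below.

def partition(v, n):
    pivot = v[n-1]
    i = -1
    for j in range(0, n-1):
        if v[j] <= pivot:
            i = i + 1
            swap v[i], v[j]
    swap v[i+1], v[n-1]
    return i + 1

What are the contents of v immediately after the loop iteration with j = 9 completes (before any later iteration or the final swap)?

pivot = v[12] = 9; i = -1
j=0: v[0]=4 ≤ 9 → i=0, swap v[0],v[0] (no change) → 4 10 -2 6 11 -1 5 12 8 3 1 2 9
j=1: v[1]=10 > 9 → no swap
j=2: v[2]=-2 ≤ 9 → i=1, swap v[1],v[2] → 4 -2 10 6 11 -1 5 12 8 3 1 2 9
j=3: v[3]=6 ≤ 9 → i=2, swap v[2],v[3] → 4 -2 6 10 11 -1 5 12 8 3 1 2 9
j=4: v[4]=11 > 9 → no swap
j=5: v[5]=-1 ≤ 9 → i=3, swap v[3],v[5] → 4 -2 6 -1 11 10 5 12 8 3 1 2 9
j=6: v[6]=5 ≤ 9 → i=4, swap v[4],v[6] → 4 -2 6 -1 5 10 11 12 8 3 1 2 9
j=7: v[7]=12 > 9 → no swap
j=8: v[8]=8 ≤ 9 → i=5, swap v[5],v[8] → 4 -2 6 -1 5 8 11 12 10 3 1 2 9
j=9: v[9]=3 ≤ 9 → i=6, swap v[6],v[9] → 4 -2 6 -1 5 8 3 12 10 11 1 2 9
(after j=9) v = 4 -2 6 -1 5 8 3 12 10 11 1 2 9

4 -2 6 -1 5 8 3 12 10 11 1 2 9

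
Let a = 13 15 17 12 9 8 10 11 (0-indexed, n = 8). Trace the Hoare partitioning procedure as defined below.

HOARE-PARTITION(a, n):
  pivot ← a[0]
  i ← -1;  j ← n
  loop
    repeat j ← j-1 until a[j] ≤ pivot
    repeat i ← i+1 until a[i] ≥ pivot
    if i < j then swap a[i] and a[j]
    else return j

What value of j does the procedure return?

4

pivot = a[0] = 13; i = -1, j = 8
j→7 (a[7]=11≤13), i→0 (a[0]=13≥13); i<j, swap → 11 15 17 12 9 8 10 13
j→6 (a[6]=10≤13), i→1 (a[1]=15≥13); i<j, swap → 11 10 17 12 9 8 15 13
j→5 (a[5]=8≤13), i→2 (a[2]=17≥13); i<j, swap → 11 10 8 12 9 17 15 13
j→4, i→5; i≥j, return j=4. a = 11 10 8 12 9 17 15 13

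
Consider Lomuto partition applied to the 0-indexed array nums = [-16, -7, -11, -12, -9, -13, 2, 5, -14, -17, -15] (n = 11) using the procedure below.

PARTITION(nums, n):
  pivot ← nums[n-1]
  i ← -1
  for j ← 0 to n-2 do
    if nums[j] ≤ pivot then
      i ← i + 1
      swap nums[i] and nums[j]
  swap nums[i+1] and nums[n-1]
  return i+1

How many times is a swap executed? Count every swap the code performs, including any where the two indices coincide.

pivot=-15, i=-1
j=0: -16≤-15, i=0, swap(0,0) ⇒ [-16, -7, -11, -12, -9, -13, 2, 5, -14, -17, -15]
j=1: -7>-15, skip
j=2: -11>-15, skip
j=3: -12>-15, skip
j=4: -9>-15, skip
j=5: -13>-15, skip
j=6: 2>-15, skip
j=7: 5>-15, skip
j=8: -14>-15, skip
j=9: -17≤-15, i=1, swap(1,9) ⇒ [-16, -17, -11, -12, -9, -13, 2, 5, -14, -7, -15]
swap(2,10) ⇒ [-16, -17, -15, -12, -9, -13, 2, 5, -14, -7, -11]; return 2

3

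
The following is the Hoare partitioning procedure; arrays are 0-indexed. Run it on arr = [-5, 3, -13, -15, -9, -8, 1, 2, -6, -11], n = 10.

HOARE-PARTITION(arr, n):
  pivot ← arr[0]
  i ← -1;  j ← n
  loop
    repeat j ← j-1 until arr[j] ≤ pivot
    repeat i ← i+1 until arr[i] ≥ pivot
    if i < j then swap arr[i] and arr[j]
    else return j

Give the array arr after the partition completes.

pivot=-5
j stops at 9 (-11), i stops at 0 (-5); swap ⇒ [-11, 3, -13, -15, -9, -8, 1, 2, -6, -5]
j stops at 8 (-6), i stops at 1 (3); swap ⇒ [-11, -6, -13, -15, -9, -8, 1, 2, 3, -5]
j stops at 5, i stops at 6; i≥j ⇒ return 5. arr=[-11, -6, -13, -15, -9, -8, 1, 2, 3, -5]

[-11, -6, -13, -15, -9, -8, 1, 2, 3, -5]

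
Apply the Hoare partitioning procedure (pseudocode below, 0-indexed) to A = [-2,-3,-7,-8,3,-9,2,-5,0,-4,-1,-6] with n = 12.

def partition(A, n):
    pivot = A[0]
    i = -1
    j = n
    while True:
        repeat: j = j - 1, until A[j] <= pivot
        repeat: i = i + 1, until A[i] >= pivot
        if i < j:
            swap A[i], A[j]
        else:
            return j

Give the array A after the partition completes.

pivot = A[0] = -2; i = -1, j = 12
j→11 (A[11]=-6≤-2), i→0 (A[0]=-2≥-2); i<j, swap → [-6,-3,-7,-8,3,-9,2,-5,0,-4,-1,-2]
j→9 (A[9]=-4≤-2), i→4 (A[4]=3≥-2); i<j, swap → [-6,-3,-7,-8,-4,-9,2,-5,0,3,-1,-2]
j→7 (A[7]=-5≤-2), i→6 (A[6]=2≥-2); i<j, swap → [-6,-3,-7,-8,-4,-9,-5,2,0,3,-1,-2]
j→6, i→7; i≥j, return j=6. A = [-6,-3,-7,-8,-4,-9,-5,2,0,3,-1,-2]

[-6,-3,-7,-8,-4,-9,-5,2,0,3,-1,-2]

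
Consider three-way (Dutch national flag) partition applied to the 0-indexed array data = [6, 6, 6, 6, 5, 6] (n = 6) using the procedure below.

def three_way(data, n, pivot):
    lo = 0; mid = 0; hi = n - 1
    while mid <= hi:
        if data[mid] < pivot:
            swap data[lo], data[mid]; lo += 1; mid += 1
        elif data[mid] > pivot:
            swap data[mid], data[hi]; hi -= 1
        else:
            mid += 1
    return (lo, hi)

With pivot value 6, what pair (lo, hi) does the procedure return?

(1, 5)

pivot = 6; lo=0, mid=0, hi=5
data[mid]=6=6: mid=1
data[mid]=6=6: mid=2
data[mid]=6=6: mid=3
data[mid]=6=6: mid=4
data[mid]=5<6: swap data[0],data[4]; lo=1,mid=5 → [5, 6, 6, 6, 6, 6]
data[mid]=6=6: mid=6
end: lo=1, hi=5; data = [5, 6, 6, 6, 6, 6]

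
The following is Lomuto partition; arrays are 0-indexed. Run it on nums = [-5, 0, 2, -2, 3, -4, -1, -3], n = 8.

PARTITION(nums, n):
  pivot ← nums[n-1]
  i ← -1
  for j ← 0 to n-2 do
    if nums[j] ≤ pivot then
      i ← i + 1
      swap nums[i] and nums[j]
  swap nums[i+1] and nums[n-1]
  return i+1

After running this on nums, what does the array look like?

pivot = nums[7] = -3; i = -1
j=0: nums[0]=-5 ≤ -3 → i=0, swap nums[0],nums[0] (no change) → [-5, 0, 2, -2, 3, -4, -1, -3]
j=1: nums[1]=0 > -3 → no swap
j=2: nums[2]=2 > -3 → no swap
j=3: nums[3]=-2 > -3 → no swap
j=4: nums[4]=3 > -3 → no swap
j=5: nums[5]=-4 ≤ -3 → i=1, swap nums[1],nums[5] → [-5, -4, 2, -2, 3, 0, -1, -3]
j=6: nums[6]=-1 > -3 → no swap
final swap nums[2],nums[7] → [-5, -4, -3, -2, 3, 0, -1, 2]; return 2

[-5, -4, -3, -2, 3, 0, -1, 2]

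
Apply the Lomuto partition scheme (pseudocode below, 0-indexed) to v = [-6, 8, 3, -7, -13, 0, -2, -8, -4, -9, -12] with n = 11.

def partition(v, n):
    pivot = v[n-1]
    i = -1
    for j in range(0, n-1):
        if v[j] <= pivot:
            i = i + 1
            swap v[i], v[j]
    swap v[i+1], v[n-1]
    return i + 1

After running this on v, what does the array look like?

[-13, -12, 3, -7, -6, 0, -2, -8, -4, -9, 8]

pivot=-12, i=-1
j=0: -6>-12, skip
j=1: 8>-12, skip
j=2: 3>-12, skip
j=3: -7>-12, skip
j=4: -13≤-12, i=0, swap(0,4) ⇒ [-13, 8, 3, -7, -6, 0, -2, -8, -4, -9, -12]
j=5: 0>-12, skip
j=6: -2>-12, skip
j=7: -8>-12, skip
j=8: -4>-12, skip
j=9: -9>-12, skip
swap(1,10) ⇒ [-13, -12, 3, -7, -6, 0, -2, -8, -4, -9, 8]; return 1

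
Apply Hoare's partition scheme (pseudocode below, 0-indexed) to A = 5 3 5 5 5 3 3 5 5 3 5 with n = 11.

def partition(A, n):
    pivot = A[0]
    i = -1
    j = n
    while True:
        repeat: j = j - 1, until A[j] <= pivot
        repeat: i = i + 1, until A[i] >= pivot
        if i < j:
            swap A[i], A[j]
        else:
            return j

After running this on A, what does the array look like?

pivot=5
j stops at 10 (5), i stops at 0 (5); swap ⇒ 5 3 5 5 5 3 3 5 5 3 5
j stops at 9 (3), i stops at 2 (5); swap ⇒ 5 3 3 5 5 3 3 5 5 5 5
j stops at 8 (5), i stops at 3 (5); swap ⇒ 5 3 3 5 5 3 3 5 5 5 5
j stops at 7 (5), i stops at 4 (5); swap ⇒ 5 3 3 5 5 3 3 5 5 5 5
j stops at 6, i stops at 7; i≥j ⇒ return 6. A=5 3 3 5 5 3 3 5 5 5 5

5 3 3 5 5 3 3 5 5 5 5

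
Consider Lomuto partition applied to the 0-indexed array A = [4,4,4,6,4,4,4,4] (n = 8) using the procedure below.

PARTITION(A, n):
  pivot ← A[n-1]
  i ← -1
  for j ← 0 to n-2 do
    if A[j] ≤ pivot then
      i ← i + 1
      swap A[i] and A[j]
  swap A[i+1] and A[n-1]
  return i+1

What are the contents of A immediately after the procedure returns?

pivot = A[7] = 4; i = -1
j=0: A[0]=4 ≤ 4 → i=0, swap A[0],A[0] (no change) → [4,4,4,6,4,4,4,4]
j=1: A[1]=4 ≤ 4 → i=1, swap A[1],A[1] (no change) → [4,4,4,6,4,4,4,4]
j=2: A[2]=4 ≤ 4 → i=2, swap A[2],A[2] (no change) → [4,4,4,6,4,4,4,4]
j=3: A[3]=6 > 4 → no swap
j=4: A[4]=4 ≤ 4 → i=3, swap A[3],A[4] → [4,4,4,4,6,4,4,4]
j=5: A[5]=4 ≤ 4 → i=4, swap A[4],A[5] → [4,4,4,4,4,6,4,4]
j=6: A[6]=4 ≤ 4 → i=5, swap A[5],A[6] → [4,4,4,4,4,4,6,4]
final swap A[6],A[7] → [4,4,4,4,4,4,4,6]; return 6

[4,4,4,4,4,4,4,6]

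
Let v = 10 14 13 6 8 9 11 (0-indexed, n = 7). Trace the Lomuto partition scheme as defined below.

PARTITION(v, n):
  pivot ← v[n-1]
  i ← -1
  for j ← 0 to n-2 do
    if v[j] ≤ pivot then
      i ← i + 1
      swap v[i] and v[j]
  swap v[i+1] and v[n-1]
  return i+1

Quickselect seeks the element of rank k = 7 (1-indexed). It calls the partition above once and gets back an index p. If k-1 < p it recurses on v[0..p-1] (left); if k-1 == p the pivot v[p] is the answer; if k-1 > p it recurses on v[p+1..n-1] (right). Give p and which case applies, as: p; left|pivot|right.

pivot = v[6] = 11; i = -1
j=0: v[0]=10 ≤ 11 → i=0, swap v[0],v[0] (no change) → 10 14 13 6 8 9 11
j=1: v[1]=14 > 11 → no swap
j=2: v[2]=13 > 11 → no swap
j=3: v[3]=6 ≤ 11 → i=1, swap v[1],v[3] → 10 6 13 14 8 9 11
j=4: v[4]=8 ≤ 11 → i=2, swap v[2],v[4] → 10 6 8 14 13 9 11
j=5: v[5]=9 ≤ 11 → i=3, swap v[3],v[5] → 10 6 8 9 13 14 11
final swap v[4],v[6] → 10 6 8 9 11 14 13; return 4
p = 4; k-1 = 6 > 4 ⇒ right

4; right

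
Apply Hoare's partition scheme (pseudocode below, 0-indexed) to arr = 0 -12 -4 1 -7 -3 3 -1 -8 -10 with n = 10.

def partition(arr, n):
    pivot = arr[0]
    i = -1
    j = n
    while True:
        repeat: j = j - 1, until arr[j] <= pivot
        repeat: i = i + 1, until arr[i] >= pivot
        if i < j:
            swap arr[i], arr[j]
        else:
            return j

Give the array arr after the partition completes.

pivot = arr[0] = 0; i = -1, j = 10
j→9 (arr[9]=-10≤0), i→0 (arr[0]=0≥0); i<j, swap → -10 -12 -4 1 -7 -3 3 -1 -8 0
j→8 (arr[8]=-8≤0), i→3 (arr[3]=1≥0); i<j, swap → -10 -12 -4 -8 -7 -3 3 -1 1 0
j→7 (arr[7]=-1≤0), i→6 (arr[6]=3≥0); i<j, swap → -10 -12 -4 -8 -7 -3 -1 3 1 0
j→6, i→7; i≥j, return j=6. arr = -10 -12 -4 -8 -7 -3 -1 3 1 0

-10 -12 -4 -8 -7 -3 -1 3 1 0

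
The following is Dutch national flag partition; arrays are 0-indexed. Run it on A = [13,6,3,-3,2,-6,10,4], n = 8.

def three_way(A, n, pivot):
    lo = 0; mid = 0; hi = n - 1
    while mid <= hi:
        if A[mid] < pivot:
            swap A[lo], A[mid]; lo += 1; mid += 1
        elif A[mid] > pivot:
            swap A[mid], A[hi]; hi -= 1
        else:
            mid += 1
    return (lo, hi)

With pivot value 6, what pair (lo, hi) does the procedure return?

lo=0 mid=0 hi=7
13>6: swap(0,7), hi=6 ⇒ [4,6,3,-3,2,-6,10,13]
4<6: swap(0,0), lo=1 mid=1 ⇒ [4,6,3,-3,2,-6,10,13]
6=6: mid=2
3<6: swap(1,2), lo=2 mid=3 ⇒ [4,3,6,-3,2,-6,10,13]
-3<6: swap(2,3), lo=3 mid=4 ⇒ [4,3,-3,6,2,-6,10,13]
2<6: swap(3,4), lo=4 mid=5 ⇒ [4,3,-3,2,6,-6,10,13]
-6<6: swap(4,5), lo=5 mid=6 ⇒ [4,3,-3,2,-6,6,10,13]
10>6: swap(6,6), hi=5 ⇒ [4,3,-3,2,-6,6,10,13]
done. lo=5 hi=5; A=[4,3,-3,2,-6,6,10,13]

(5, 5)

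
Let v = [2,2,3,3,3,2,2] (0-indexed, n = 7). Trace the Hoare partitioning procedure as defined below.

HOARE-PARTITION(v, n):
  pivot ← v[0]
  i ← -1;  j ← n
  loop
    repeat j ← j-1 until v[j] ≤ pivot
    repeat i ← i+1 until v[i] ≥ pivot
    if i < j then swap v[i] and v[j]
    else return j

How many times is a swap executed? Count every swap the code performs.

pivot = v[0] = 2; i = -1, j = 7
j→6 (v[6]=2≤2), i→0 (v[0]=2≥2); i<j, swap → [2,2,3,3,3,2,2]
j→5 (v[5]=2≤2), i→1 (v[1]=2≥2); i<j, swap → [2,2,3,3,3,2,2]
j→1, i→2; i≥j, return j=1. v = [2,2,3,3,3,2,2]

2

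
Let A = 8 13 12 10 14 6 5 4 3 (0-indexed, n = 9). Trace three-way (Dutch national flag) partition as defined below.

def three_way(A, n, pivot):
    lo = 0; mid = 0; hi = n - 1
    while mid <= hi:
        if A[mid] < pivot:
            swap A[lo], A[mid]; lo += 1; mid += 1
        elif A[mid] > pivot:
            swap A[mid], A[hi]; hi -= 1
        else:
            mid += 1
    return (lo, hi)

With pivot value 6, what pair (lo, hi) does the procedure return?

(3, 3)

lo=0 mid=0 hi=8
8>6: swap(0,8), hi=7 ⇒ 3 13 12 10 14 6 5 4 8
3<6: swap(0,0), lo=1 mid=1 ⇒ 3 13 12 10 14 6 5 4 8
13>6: swap(1,7), hi=6 ⇒ 3 4 12 10 14 6 5 13 8
4<6: swap(1,1), lo=2 mid=2 ⇒ 3 4 12 10 14 6 5 13 8
12>6: swap(2,6), hi=5 ⇒ 3 4 5 10 14 6 12 13 8
5<6: swap(2,2), lo=3 mid=3 ⇒ 3 4 5 10 14 6 12 13 8
10>6: swap(3,5), hi=4 ⇒ 3 4 5 6 14 10 12 13 8
6=6: mid=4
14>6: swap(4,4), hi=3 ⇒ 3 4 5 6 14 10 12 13 8
done. lo=3 hi=3; A=3 4 5 6 14 10 12 13 8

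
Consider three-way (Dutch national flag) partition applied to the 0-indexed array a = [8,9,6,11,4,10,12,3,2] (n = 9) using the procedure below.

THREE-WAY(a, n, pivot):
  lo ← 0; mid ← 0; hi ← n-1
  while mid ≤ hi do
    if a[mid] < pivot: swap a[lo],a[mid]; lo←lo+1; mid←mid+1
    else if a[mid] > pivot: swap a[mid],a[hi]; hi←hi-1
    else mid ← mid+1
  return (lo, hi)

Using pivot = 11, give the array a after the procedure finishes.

lo=0 mid=0 hi=8
8<11: swap(0,0), lo=1 mid=1 ⇒ [8,9,6,11,4,10,12,3,2]
9<11: swap(1,1), lo=2 mid=2 ⇒ [8,9,6,11,4,10,12,3,2]
6<11: swap(2,2), lo=3 mid=3 ⇒ [8,9,6,11,4,10,12,3,2]
11=11: mid=4
4<11: swap(3,4), lo=4 mid=5 ⇒ [8,9,6,4,11,10,12,3,2]
10<11: swap(4,5), lo=5 mid=6 ⇒ [8,9,6,4,10,11,12,3,2]
12>11: swap(6,8), hi=7 ⇒ [8,9,6,4,10,11,2,3,12]
2<11: swap(5,6), lo=6 mid=7 ⇒ [8,9,6,4,10,2,11,3,12]
3<11: swap(6,7), lo=7 mid=8 ⇒ [8,9,6,4,10,2,3,11,12]
done. lo=7 hi=7; a=[8,9,6,4,10,2,3,11,12]

[8,9,6,4,10,2,3,11,12]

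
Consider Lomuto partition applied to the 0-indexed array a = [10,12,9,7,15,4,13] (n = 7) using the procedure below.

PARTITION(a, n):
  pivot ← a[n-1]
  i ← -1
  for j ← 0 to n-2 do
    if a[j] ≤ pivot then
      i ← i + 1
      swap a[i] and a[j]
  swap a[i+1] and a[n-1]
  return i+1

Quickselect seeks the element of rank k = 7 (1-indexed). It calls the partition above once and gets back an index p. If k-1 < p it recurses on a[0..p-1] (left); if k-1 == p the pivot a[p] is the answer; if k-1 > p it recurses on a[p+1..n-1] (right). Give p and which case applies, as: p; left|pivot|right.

pivot = a[6] = 13; i = -1
j=0: a[0]=10 ≤ 13 → i=0, swap a[0],a[0] (no change) → [10,12,9,7,15,4,13]
j=1: a[1]=12 ≤ 13 → i=1, swap a[1],a[1] (no change) → [10,12,9,7,15,4,13]
j=2: a[2]=9 ≤ 13 → i=2, swap a[2],a[2] (no change) → [10,12,9,7,15,4,13]
j=3: a[3]=7 ≤ 13 → i=3, swap a[3],a[3] (no change) → [10,12,9,7,15,4,13]
j=4: a[4]=15 > 13 → no swap
j=5: a[5]=4 ≤ 13 → i=4, swap a[4],a[5] → [10,12,9,7,4,15,13]
final swap a[5],a[6] → [10,12,9,7,4,13,15]; return 5
p = 5; k-1 = 6 > 5 ⇒ right

5; right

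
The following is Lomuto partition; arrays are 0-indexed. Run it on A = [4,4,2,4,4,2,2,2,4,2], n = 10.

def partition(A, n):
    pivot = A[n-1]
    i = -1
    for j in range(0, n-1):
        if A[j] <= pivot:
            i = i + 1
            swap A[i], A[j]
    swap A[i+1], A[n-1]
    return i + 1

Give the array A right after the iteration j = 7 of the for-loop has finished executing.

[2,2,2,2,4,4,4,4,4,2]

pivot = A[9] = 2; i = -1
j=0: A[0]=4 > 2 → no swap
j=1: A[1]=4 > 2 → no swap
j=2: A[2]=2 ≤ 2 → i=0, swap A[0],A[2] → [2,4,4,4,4,2,2,2,4,2]
j=3: A[3]=4 > 2 → no swap
j=4: A[4]=4 > 2 → no swap
j=5: A[5]=2 ≤ 2 → i=1, swap A[1],A[5] → [2,2,4,4,4,4,2,2,4,2]
j=6: A[6]=2 ≤ 2 → i=2, swap A[2],A[6] → [2,2,2,4,4,4,4,2,4,2]
j=7: A[7]=2 ≤ 2 → i=3, swap A[3],A[7] → [2,2,2,2,4,4,4,4,4,2]
(after j=7) A = [2,2,2,2,4,4,4,4,4,2]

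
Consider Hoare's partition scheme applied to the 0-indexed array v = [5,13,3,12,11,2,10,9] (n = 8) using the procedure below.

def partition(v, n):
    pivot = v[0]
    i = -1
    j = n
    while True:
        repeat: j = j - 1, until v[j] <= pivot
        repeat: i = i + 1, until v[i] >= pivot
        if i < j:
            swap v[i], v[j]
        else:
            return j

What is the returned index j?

pivot = v[0] = 5; i = -1, j = 8
j→5 (v[5]=2≤5), i→0 (v[0]=5≥5); i<j, swap → [2,13,3,12,11,5,10,9]
j→2 (v[2]=3≤5), i→1 (v[1]=13≥5); i<j, swap → [2,3,13,12,11,5,10,9]
j→1, i→2; i≥j, return j=1. v = [2,3,13,12,11,5,10,9]

1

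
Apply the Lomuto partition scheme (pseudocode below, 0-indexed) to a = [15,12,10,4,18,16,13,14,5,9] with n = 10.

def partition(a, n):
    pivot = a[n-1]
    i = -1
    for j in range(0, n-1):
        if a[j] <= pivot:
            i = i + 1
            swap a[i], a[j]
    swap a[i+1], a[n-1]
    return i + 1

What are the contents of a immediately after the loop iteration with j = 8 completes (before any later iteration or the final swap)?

[4,5,10,15,18,16,13,14,12,9]

pivot = a[9] = 9; i = -1
j=0: a[0]=15 > 9 → no swap
j=1: a[1]=12 > 9 → no swap
j=2: a[2]=10 > 9 → no swap
j=3: a[3]=4 ≤ 9 → i=0, swap a[0],a[3] → [4,12,10,15,18,16,13,14,5,9]
j=4: a[4]=18 > 9 → no swap
j=5: a[5]=16 > 9 → no swap
j=6: a[6]=13 > 9 → no swap
j=7: a[7]=14 > 9 → no swap
j=8: a[8]=5 ≤ 9 → i=1, swap a[1],a[8] → [4,5,10,15,18,16,13,14,12,9]
(after j=8) a = [4,5,10,15,18,16,13,14,12,9]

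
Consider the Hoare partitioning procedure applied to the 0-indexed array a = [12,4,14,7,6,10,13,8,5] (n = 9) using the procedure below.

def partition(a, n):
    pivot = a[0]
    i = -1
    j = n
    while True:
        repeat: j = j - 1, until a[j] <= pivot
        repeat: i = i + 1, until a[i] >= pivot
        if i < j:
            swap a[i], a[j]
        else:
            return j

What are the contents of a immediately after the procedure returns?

[5,4,8,7,6,10,13,14,12]

pivot = a[0] = 12; i = -1, j = 9
j→8 (a[8]=5≤12), i→0 (a[0]=12≥12); i<j, swap → [5,4,14,7,6,10,13,8,12]
j→7 (a[7]=8≤12), i→2 (a[2]=14≥12); i<j, swap → [5,4,8,7,6,10,13,14,12]
j→5, i→6; i≥j, return j=5. a = [5,4,8,7,6,10,13,14,12]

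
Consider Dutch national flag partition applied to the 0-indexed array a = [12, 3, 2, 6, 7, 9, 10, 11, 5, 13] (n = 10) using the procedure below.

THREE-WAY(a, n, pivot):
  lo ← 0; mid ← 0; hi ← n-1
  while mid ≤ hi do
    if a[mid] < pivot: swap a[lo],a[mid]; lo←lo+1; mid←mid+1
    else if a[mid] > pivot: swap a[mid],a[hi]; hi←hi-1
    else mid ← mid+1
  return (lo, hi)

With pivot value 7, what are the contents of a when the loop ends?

pivot = 7; lo=0, mid=0, hi=9
a[mid]=12>7: swap a[0],a[9]; hi=8 → [13, 3, 2, 6, 7, 9, 10, 11, 5, 12]
a[mid]=13>7: swap a[0],a[8]; hi=7 → [5, 3, 2, 6, 7, 9, 10, 11, 13, 12]
a[mid]=5<7: swap a[0],a[0]; lo=1,mid=1 → [5, 3, 2, 6, 7, 9, 10, 11, 13, 12]
a[mid]=3<7: swap a[1],a[1]; lo=2,mid=2 → [5, 3, 2, 6, 7, 9, 10, 11, 13, 12]
a[mid]=2<7: swap a[2],a[2]; lo=3,mid=3 → [5, 3, 2, 6, 7, 9, 10, 11, 13, 12]
a[mid]=6<7: swap a[3],a[3]; lo=4,mid=4 → [5, 3, 2, 6, 7, 9, 10, 11, 13, 12]
a[mid]=7=7: mid=5
a[mid]=9>7: swap a[5],a[7]; hi=6 → [5, 3, 2, 6, 7, 11, 10, 9, 13, 12]
a[mid]=11>7: swap a[5],a[6]; hi=5 → [5, 3, 2, 6, 7, 10, 11, 9, 13, 12]
a[mid]=10>7: swap a[5],a[5]; hi=4 → [5, 3, 2, 6, 7, 10, 11, 9, 13, 12]
end: lo=4, hi=4; a = [5, 3, 2, 6, 7, 10, 11, 9, 13, 12]

[5, 3, 2, 6, 7, 10, 11, 9, 13, 12]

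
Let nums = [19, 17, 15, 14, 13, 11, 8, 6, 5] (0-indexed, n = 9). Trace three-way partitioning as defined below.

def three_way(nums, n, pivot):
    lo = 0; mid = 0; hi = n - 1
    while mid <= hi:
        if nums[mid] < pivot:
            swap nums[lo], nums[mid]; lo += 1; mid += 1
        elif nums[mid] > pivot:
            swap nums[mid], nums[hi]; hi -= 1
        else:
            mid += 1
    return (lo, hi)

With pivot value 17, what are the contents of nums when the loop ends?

[5, 15, 14, 13, 11, 8, 6, 17, 19]

pivot = 17; lo=0, mid=0, hi=8
nums[mid]=19>17: swap nums[0],nums[8]; hi=7 → [5, 17, 15, 14, 13, 11, 8, 6, 19]
nums[mid]=5<17: swap nums[0],nums[0]; lo=1,mid=1 → [5, 17, 15, 14, 13, 11, 8, 6, 19]
nums[mid]=17=17: mid=2
nums[mid]=15<17: swap nums[1],nums[2]; lo=2,mid=3 → [5, 15, 17, 14, 13, 11, 8, 6, 19]
nums[mid]=14<17: swap nums[2],nums[3]; lo=3,mid=4 → [5, 15, 14, 17, 13, 11, 8, 6, 19]
nums[mid]=13<17: swap nums[3],nums[4]; lo=4,mid=5 → [5, 15, 14, 13, 17, 11, 8, 6, 19]
nums[mid]=11<17: swap nums[4],nums[5]; lo=5,mid=6 → [5, 15, 14, 13, 11, 17, 8, 6, 19]
nums[mid]=8<17: swap nums[5],nums[6]; lo=6,mid=7 → [5, 15, 14, 13, 11, 8, 17, 6, 19]
nums[mid]=6<17: swap nums[6],nums[7]; lo=7,mid=8 → [5, 15, 14, 13, 11, 8, 6, 17, 19]
end: lo=7, hi=7; nums = [5, 15, 14, 13, 11, 8, 6, 17, 19]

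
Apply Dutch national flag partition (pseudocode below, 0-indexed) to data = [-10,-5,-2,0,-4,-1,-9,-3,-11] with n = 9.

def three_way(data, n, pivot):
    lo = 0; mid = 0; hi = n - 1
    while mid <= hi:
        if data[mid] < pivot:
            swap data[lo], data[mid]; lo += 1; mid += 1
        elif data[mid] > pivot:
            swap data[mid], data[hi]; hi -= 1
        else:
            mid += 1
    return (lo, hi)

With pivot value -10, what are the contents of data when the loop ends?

pivot = -10; lo=0, mid=0, hi=8
data[mid]=-10=-10: mid=1
data[mid]=-5>-10: swap data[1],data[8]; hi=7 → [-10,-11,-2,0,-4,-1,-9,-3,-5]
data[mid]=-11<-10: swap data[0],data[1]; lo=1,mid=2 → [-11,-10,-2,0,-4,-1,-9,-3,-5]
data[mid]=-2>-10: swap data[2],data[7]; hi=6 → [-11,-10,-3,0,-4,-1,-9,-2,-5]
data[mid]=-3>-10: swap data[2],data[6]; hi=5 → [-11,-10,-9,0,-4,-1,-3,-2,-5]
data[mid]=-9>-10: swap data[2],data[5]; hi=4 → [-11,-10,-1,0,-4,-9,-3,-2,-5]
data[mid]=-1>-10: swap data[2],data[4]; hi=3 → [-11,-10,-4,0,-1,-9,-3,-2,-5]
data[mid]=-4>-10: swap data[2],data[3]; hi=2 → [-11,-10,0,-4,-1,-9,-3,-2,-5]
data[mid]=0>-10: swap data[2],data[2]; hi=1 → [-11,-10,0,-4,-1,-9,-3,-2,-5]
end: lo=1, hi=1; data = [-11,-10,0,-4,-1,-9,-3,-2,-5]

[-11,-10,0,-4,-1,-9,-3,-2,-5]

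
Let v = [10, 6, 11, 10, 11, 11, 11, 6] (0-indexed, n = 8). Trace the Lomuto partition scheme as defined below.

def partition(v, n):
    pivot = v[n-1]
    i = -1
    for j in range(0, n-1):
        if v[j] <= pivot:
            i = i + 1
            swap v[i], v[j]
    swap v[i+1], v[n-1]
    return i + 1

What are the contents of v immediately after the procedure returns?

pivot=6, i=-1
j=0: 10>6, skip
j=1: 6≤6, i=0, swap(0,1) ⇒ [6, 10, 11, 10, 11, 11, 11, 6]
j=2: 11>6, skip
j=3: 10>6, skip
j=4: 11>6, skip
j=5: 11>6, skip
j=6: 11>6, skip
swap(1,7) ⇒ [6, 6, 11, 10, 11, 11, 11, 10]; return 1

[6, 6, 11, 10, 11, 11, 11, 10]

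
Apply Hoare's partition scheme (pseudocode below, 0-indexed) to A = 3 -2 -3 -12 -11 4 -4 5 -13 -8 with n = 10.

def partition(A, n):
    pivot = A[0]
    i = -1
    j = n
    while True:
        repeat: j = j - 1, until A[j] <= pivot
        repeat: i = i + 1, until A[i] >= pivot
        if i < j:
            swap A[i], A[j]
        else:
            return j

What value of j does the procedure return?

6

pivot=3
j stops at 9 (-8), i stops at 0 (3); swap ⇒ -8 -2 -3 -12 -11 4 -4 5 -13 3
j stops at 8 (-13), i stops at 5 (4); swap ⇒ -8 -2 -3 -12 -11 -13 -4 5 4 3
j stops at 6, i stops at 7; i≥j ⇒ return 6. A=-8 -2 -3 -12 -11 -13 -4 5 4 3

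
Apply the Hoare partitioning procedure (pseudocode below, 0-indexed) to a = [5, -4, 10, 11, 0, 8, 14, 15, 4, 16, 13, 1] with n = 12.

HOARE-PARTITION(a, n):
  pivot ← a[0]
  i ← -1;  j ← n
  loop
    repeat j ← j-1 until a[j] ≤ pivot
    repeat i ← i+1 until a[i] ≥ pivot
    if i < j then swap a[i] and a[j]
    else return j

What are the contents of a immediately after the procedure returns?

[1, -4, 4, 0, 11, 8, 14, 15, 10, 16, 13, 5]

pivot = a[0] = 5; i = -1, j = 12
j→11 (a[11]=1≤5), i→0 (a[0]=5≥5); i<j, swap → [1, -4, 10, 11, 0, 8, 14, 15, 4, 16, 13, 5]
j→8 (a[8]=4≤5), i→2 (a[2]=10≥5); i<j, swap → [1, -4, 4, 11, 0, 8, 14, 15, 10, 16, 13, 5]
j→4 (a[4]=0≤5), i→3 (a[3]=11≥5); i<j, swap → [1, -4, 4, 0, 11, 8, 14, 15, 10, 16, 13, 5]
j→3, i→4; i≥j, return j=3. a = [1, -4, 4, 0, 11, 8, 14, 15, 10, 16, 13, 5]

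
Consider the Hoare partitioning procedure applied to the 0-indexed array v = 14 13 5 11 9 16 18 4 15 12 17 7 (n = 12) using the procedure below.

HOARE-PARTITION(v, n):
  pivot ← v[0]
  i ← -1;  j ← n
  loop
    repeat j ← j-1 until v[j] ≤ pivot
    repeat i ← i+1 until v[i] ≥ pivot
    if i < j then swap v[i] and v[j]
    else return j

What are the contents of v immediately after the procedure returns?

pivot = v[0] = 14; i = -1, j = 12
j→11 (v[11]=7≤14), i→0 (v[0]=14≥14); i<j, swap → 7 13 5 11 9 16 18 4 15 12 17 14
j→9 (v[9]=12≤14), i→5 (v[5]=16≥14); i<j, swap → 7 13 5 11 9 12 18 4 15 16 17 14
j→7 (v[7]=4≤14), i→6 (v[6]=18≥14); i<j, swap → 7 13 5 11 9 12 4 18 15 16 17 14
j→6, i→7; i≥j, return j=6. v = 7 13 5 11 9 12 4 18 15 16 17 14

7 13 5 11 9 12 4 18 15 16 17 14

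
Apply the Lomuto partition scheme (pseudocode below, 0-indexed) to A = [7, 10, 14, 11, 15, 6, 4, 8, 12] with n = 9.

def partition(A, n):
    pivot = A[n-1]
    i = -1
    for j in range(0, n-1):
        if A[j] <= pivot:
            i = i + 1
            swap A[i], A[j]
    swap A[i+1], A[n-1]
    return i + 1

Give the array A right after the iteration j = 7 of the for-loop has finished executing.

[7, 10, 11, 6, 4, 8, 15, 14, 12]

pivot = A[8] = 12; i = -1
j=0: A[0]=7 ≤ 12 → i=0, swap A[0],A[0] (no change) → [7, 10, 14, 11, 15, 6, 4, 8, 12]
j=1: A[1]=10 ≤ 12 → i=1, swap A[1],A[1] (no change) → [7, 10, 14, 11, 15, 6, 4, 8, 12]
j=2: A[2]=14 > 12 → no swap
j=3: A[3]=11 ≤ 12 → i=2, swap A[2],A[3] → [7, 10, 11, 14, 15, 6, 4, 8, 12]
j=4: A[4]=15 > 12 → no swap
j=5: A[5]=6 ≤ 12 → i=3, swap A[3],A[5] → [7, 10, 11, 6, 15, 14, 4, 8, 12]
j=6: A[6]=4 ≤ 12 → i=4, swap A[4],A[6] → [7, 10, 11, 6, 4, 14, 15, 8, 12]
j=7: A[7]=8 ≤ 12 → i=5, swap A[5],A[7] → [7, 10, 11, 6, 4, 8, 15, 14, 12]
(after j=7) A = [7, 10, 11, 6, 4, 8, 15, 14, 12]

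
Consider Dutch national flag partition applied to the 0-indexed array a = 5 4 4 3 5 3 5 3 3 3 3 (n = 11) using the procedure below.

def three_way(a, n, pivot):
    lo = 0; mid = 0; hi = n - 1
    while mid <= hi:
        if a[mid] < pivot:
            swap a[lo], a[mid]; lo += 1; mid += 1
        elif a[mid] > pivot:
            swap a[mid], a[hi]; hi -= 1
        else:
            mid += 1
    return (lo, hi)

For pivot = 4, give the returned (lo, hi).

pivot = 4; lo=0, mid=0, hi=10
a[mid]=5>4: swap a[0],a[10]; hi=9 → 3 4 4 3 5 3 5 3 3 3 5
a[mid]=3<4: swap a[0],a[0]; lo=1,mid=1 → 3 4 4 3 5 3 5 3 3 3 5
a[mid]=4=4: mid=2
a[mid]=4=4: mid=3
a[mid]=3<4: swap a[1],a[3]; lo=2,mid=4 → 3 3 4 4 5 3 5 3 3 3 5
a[mid]=5>4: swap a[4],a[9]; hi=8 → 3 3 4 4 3 3 5 3 3 5 5
a[mid]=3<4: swap a[2],a[4]; lo=3,mid=5 → 3 3 3 4 4 3 5 3 3 5 5
a[mid]=3<4: swap a[3],a[5]; lo=4,mid=6 → 3 3 3 3 4 4 5 3 3 5 5
a[mid]=5>4: swap a[6],a[8]; hi=7 → 3 3 3 3 4 4 3 3 5 5 5
a[mid]=3<4: swap a[4],a[6]; lo=5,mid=7 → 3 3 3 3 3 4 4 3 5 5 5
a[mid]=3<4: swap a[5],a[7]; lo=6,mid=8 → 3 3 3 3 3 3 4 4 5 5 5
end: lo=6, hi=7; a = 3 3 3 3 3 3 4 4 5 5 5

(6, 7)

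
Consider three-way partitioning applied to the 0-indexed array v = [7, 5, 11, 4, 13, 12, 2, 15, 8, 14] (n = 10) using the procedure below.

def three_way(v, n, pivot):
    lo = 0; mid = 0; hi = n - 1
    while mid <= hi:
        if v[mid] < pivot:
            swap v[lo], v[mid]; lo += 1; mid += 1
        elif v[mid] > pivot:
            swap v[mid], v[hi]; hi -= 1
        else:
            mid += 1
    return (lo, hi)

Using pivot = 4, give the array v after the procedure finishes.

[2, 4, 11, 13, 12, 5, 15, 8, 14, 7]

pivot = 4; lo=0, mid=0, hi=9
v[mid]=7>4: swap v[0],v[9]; hi=8 → [14, 5, 11, 4, 13, 12, 2, 15, 8, 7]
v[mid]=14>4: swap v[0],v[8]; hi=7 → [8, 5, 11, 4, 13, 12, 2, 15, 14, 7]
v[mid]=8>4: swap v[0],v[7]; hi=6 → [15, 5, 11, 4, 13, 12, 2, 8, 14, 7]
v[mid]=15>4: swap v[0],v[6]; hi=5 → [2, 5, 11, 4, 13, 12, 15, 8, 14, 7]
v[mid]=2<4: swap v[0],v[0]; lo=1,mid=1 → [2, 5, 11, 4, 13, 12, 15, 8, 14, 7]
v[mid]=5>4: swap v[1],v[5]; hi=4 → [2, 12, 11, 4, 13, 5, 15, 8, 14, 7]
v[mid]=12>4: swap v[1],v[4]; hi=3 → [2, 13, 11, 4, 12, 5, 15, 8, 14, 7]
v[mid]=13>4: swap v[1],v[3]; hi=2 → [2, 4, 11, 13, 12, 5, 15, 8, 14, 7]
v[mid]=4=4: mid=2
v[mid]=11>4: swap v[2],v[2]; hi=1 → [2, 4, 11, 13, 12, 5, 15, 8, 14, 7]
end: lo=1, hi=1; v = [2, 4, 11, 13, 12, 5, 15, 8, 14, 7]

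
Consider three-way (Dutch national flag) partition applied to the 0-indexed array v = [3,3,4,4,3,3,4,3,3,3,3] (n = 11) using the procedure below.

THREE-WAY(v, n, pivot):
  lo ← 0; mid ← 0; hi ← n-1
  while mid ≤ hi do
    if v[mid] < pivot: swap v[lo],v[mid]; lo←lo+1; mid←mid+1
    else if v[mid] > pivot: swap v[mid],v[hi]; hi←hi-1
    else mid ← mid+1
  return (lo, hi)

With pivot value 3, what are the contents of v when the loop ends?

pivot = 3; lo=0, mid=0, hi=10
v[mid]=3=3: mid=1
v[mid]=3=3: mid=2
v[mid]=4>3: swap v[2],v[10]; hi=9 → [3,3,3,4,3,3,4,3,3,3,4]
v[mid]=3=3: mid=3
v[mid]=4>3: swap v[3],v[9]; hi=8 → [3,3,3,3,3,3,4,3,3,4,4]
v[mid]=3=3: mid=4
v[mid]=3=3: mid=5
v[mid]=3=3: mid=6
v[mid]=4>3: swap v[6],v[8]; hi=7 → [3,3,3,3,3,3,3,3,4,4,4]
v[mid]=3=3: mid=7
v[mid]=3=3: mid=8
end: lo=0, hi=7; v = [3,3,3,3,3,3,3,3,4,4,4]

[3,3,3,3,3,3,3,3,4,4,4]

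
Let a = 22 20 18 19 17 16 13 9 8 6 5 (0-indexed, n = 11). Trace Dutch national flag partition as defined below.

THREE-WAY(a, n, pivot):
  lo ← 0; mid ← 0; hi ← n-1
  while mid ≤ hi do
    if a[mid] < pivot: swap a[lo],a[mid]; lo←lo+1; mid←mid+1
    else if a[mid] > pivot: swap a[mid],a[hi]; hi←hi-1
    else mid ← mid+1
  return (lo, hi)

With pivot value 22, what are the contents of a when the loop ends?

lo=0 mid=0 hi=10
22=22: mid=1
20<22: swap(0,1), lo=1 mid=2 ⇒ 20 22 18 19 17 16 13 9 8 6 5
18<22: swap(1,2), lo=2 mid=3 ⇒ 20 18 22 19 17 16 13 9 8 6 5
19<22: swap(2,3), lo=3 mid=4 ⇒ 20 18 19 22 17 16 13 9 8 6 5
17<22: swap(3,4), lo=4 mid=5 ⇒ 20 18 19 17 22 16 13 9 8 6 5
16<22: swap(4,5), lo=5 mid=6 ⇒ 20 18 19 17 16 22 13 9 8 6 5
13<22: swap(5,6), lo=6 mid=7 ⇒ 20 18 19 17 16 13 22 9 8 6 5
9<22: swap(6,7), lo=7 mid=8 ⇒ 20 18 19 17 16 13 9 22 8 6 5
8<22: swap(7,8), lo=8 mid=9 ⇒ 20 18 19 17 16 13 9 8 22 6 5
6<22: swap(8,9), lo=9 mid=10 ⇒ 20 18 19 17 16 13 9 8 6 22 5
5<22: swap(9,10), lo=10 mid=11 ⇒ 20 18 19 17 16 13 9 8 6 5 22
done. lo=10 hi=10; a=20 18 19 17 16 13 9 8 6 5 22

20 18 19 17 16 13 9 8 6 5 22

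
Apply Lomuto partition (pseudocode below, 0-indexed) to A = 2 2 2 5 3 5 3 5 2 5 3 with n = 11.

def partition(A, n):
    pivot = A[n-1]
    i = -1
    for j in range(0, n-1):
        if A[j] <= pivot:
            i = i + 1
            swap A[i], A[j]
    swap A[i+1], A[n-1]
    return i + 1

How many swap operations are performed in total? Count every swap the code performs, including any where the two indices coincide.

pivot = A[10] = 3; i = -1
j=0: A[0]=2 ≤ 3 → i=0, swap A[0],A[0] (no change) → 2 2 2 5 3 5 3 5 2 5 3
j=1: A[1]=2 ≤ 3 → i=1, swap A[1],A[1] (no change) → 2 2 2 5 3 5 3 5 2 5 3
j=2: A[2]=2 ≤ 3 → i=2, swap A[2],A[2] (no change) → 2 2 2 5 3 5 3 5 2 5 3
j=3: A[3]=5 > 3 → no swap
j=4: A[4]=3 ≤ 3 → i=3, swap A[3],A[4] → 2 2 2 3 5 5 3 5 2 5 3
j=5: A[5]=5 > 3 → no swap
j=6: A[6]=3 ≤ 3 → i=4, swap A[4],A[6] → 2 2 2 3 3 5 5 5 2 5 3
j=7: A[7]=5 > 3 → no swap
j=8: A[8]=2 ≤ 3 → i=5, swap A[5],A[8] → 2 2 2 3 3 2 5 5 5 5 3
j=9: A[9]=5 > 3 → no swap
final swap A[6],A[10] → 2 2 2 3 3 2 3 5 5 5 5; return 6

7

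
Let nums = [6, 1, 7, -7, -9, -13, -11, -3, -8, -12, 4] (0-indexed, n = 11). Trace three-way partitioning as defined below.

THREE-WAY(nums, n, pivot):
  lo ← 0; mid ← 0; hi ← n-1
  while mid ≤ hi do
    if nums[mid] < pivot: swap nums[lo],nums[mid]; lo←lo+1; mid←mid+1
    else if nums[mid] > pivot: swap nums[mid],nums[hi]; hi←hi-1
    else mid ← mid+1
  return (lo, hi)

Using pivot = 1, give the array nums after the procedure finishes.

[-12, -8, -7, -9, -13, -11, -3, 1, 7, 4, 6]

pivot = 1; lo=0, mid=0, hi=10
nums[mid]=6>1: swap nums[0],nums[10]; hi=9 → [4, 1, 7, -7, -9, -13, -11, -3, -8, -12, 6]
nums[mid]=4>1: swap nums[0],nums[9]; hi=8 → [-12, 1, 7, -7, -9, -13, -11, -3, -8, 4, 6]
nums[mid]=-12<1: swap nums[0],nums[0]; lo=1,mid=1 → [-12, 1, 7, -7, -9, -13, -11, -3, -8, 4, 6]
nums[mid]=1=1: mid=2
nums[mid]=7>1: swap nums[2],nums[8]; hi=7 → [-12, 1, -8, -7, -9, -13, -11, -3, 7, 4, 6]
nums[mid]=-8<1: swap nums[1],nums[2]; lo=2,mid=3 → [-12, -8, 1, -7, -9, -13, -11, -3, 7, 4, 6]
nums[mid]=-7<1: swap nums[2],nums[3]; lo=3,mid=4 → [-12, -8, -7, 1, -9, -13, -11, -3, 7, 4, 6]
nums[mid]=-9<1: swap nums[3],nums[4]; lo=4,mid=5 → [-12, -8, -7, -9, 1, -13, -11, -3, 7, 4, 6]
nums[mid]=-13<1: swap nums[4],nums[5]; lo=5,mid=6 → [-12, -8, -7, -9, -13, 1, -11, -3, 7, 4, 6]
nums[mid]=-11<1: swap nums[5],nums[6]; lo=6,mid=7 → [-12, -8, -7, -9, -13, -11, 1, -3, 7, 4, 6]
nums[mid]=-3<1: swap nums[6],nums[7]; lo=7,mid=8 → [-12, -8, -7, -9, -13, -11, -3, 1, 7, 4, 6]
end: lo=7, hi=7; nums = [-12, -8, -7, -9, -13, -11, -3, 1, 7, 4, 6]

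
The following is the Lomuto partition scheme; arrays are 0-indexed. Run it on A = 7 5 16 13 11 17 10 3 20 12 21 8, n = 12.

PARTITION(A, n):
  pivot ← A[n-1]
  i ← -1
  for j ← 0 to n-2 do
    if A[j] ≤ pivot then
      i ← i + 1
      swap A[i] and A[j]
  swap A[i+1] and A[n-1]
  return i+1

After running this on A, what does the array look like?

pivot = A[11] = 8; i = -1
j=0: A[0]=7 ≤ 8 → i=0, swap A[0],A[0] (no change) → 7 5 16 13 11 17 10 3 20 12 21 8
j=1: A[1]=5 ≤ 8 → i=1, swap A[1],A[1] (no change) → 7 5 16 13 11 17 10 3 20 12 21 8
j=2: A[2]=16 > 8 → no swap
j=3: A[3]=13 > 8 → no swap
j=4: A[4]=11 > 8 → no swap
j=5: A[5]=17 > 8 → no swap
j=6: A[6]=10 > 8 → no swap
j=7: A[7]=3 ≤ 8 → i=2, swap A[2],A[7] → 7 5 3 13 11 17 10 16 20 12 21 8
j=8: A[8]=20 > 8 → no swap
j=9: A[9]=12 > 8 → no swap
j=10: A[10]=21 > 8 → no swap
final swap A[3],A[11] → 7 5 3 8 11 17 10 16 20 12 21 13; return 3

7 5 3 8 11 17 10 16 20 12 21 13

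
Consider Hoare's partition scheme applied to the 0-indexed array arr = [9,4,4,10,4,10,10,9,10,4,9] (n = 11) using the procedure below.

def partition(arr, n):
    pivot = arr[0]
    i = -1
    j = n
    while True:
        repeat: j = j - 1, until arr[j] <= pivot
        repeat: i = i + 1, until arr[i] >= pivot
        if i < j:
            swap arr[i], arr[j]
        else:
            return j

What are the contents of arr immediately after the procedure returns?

pivot = arr[0] = 9; i = -1, j = 11
j→10 (arr[10]=9≤9), i→0 (arr[0]=9≥9); i<j, swap → [9,4,4,10,4,10,10,9,10,4,9]
j→9 (arr[9]=4≤9), i→3 (arr[3]=10≥9); i<j, swap → [9,4,4,4,4,10,10,9,10,10,9]
j→7 (arr[7]=9≤9), i→5 (arr[5]=10≥9); i<j, swap → [9,4,4,4,4,9,10,10,10,10,9]
j→5, i→6; i≥j, return j=5. arr = [9,4,4,4,4,9,10,10,10,10,9]

[9,4,4,4,4,9,10,10,10,10,9]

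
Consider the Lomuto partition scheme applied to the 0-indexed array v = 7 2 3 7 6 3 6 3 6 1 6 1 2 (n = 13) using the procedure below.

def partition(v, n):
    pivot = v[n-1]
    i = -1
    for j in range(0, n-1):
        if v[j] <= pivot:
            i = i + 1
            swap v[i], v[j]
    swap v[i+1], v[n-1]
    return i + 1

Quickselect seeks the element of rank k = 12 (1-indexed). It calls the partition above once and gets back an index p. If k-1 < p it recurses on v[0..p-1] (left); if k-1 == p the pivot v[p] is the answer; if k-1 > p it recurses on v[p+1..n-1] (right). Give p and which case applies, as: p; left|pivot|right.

3; right

pivot = v[12] = 2; i = -1
j=0: v[0]=7 > 2 → no swap
j=1: v[1]=2 ≤ 2 → i=0, swap v[0],v[1] → 2 7 3 7 6 3 6 3 6 1 6 1 2
j=2: v[2]=3 > 2 → no swap
j=3: v[3]=7 > 2 → no swap
j=4: v[4]=6 > 2 → no swap
j=5: v[5]=3 > 2 → no swap
j=6: v[6]=6 > 2 → no swap
j=7: v[7]=3 > 2 → no swap
j=8: v[8]=6 > 2 → no swap
j=9: v[9]=1 ≤ 2 → i=1, swap v[1],v[9] → 2 1 3 7 6 3 6 3 6 7 6 1 2
j=10: v[10]=6 > 2 → no swap
j=11: v[11]=1 ≤ 2 → i=2, swap v[2],v[11] → 2 1 1 7 6 3 6 3 6 7 6 3 2
final swap v[3],v[12] → 2 1 1 2 6 3 6 3 6 7 6 3 7; return 3
p = 3; k-1 = 11 > 3 ⇒ right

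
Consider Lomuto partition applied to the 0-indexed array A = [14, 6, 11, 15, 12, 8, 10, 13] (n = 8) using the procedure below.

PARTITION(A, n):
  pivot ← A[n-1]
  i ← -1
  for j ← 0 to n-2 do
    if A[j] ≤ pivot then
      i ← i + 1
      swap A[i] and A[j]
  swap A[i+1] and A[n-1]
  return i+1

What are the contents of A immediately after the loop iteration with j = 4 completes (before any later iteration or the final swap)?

[6, 11, 12, 15, 14, 8, 10, 13]

pivot=13, i=-1
j=0: 14>13, skip
j=1: 6≤13, i=0, swap(0,1) ⇒ [6, 14, 11, 15, 12, 8, 10, 13]
j=2: 11≤13, i=1, swap(1,2) ⇒ [6, 11, 14, 15, 12, 8, 10, 13]
j=3: 15>13, skip
j=4: 12≤13, i=2, swap(2,4) ⇒ [6, 11, 12, 15, 14, 8, 10, 13]
(after j=4) A = [6, 11, 12, 15, 14, 8, 10, 13]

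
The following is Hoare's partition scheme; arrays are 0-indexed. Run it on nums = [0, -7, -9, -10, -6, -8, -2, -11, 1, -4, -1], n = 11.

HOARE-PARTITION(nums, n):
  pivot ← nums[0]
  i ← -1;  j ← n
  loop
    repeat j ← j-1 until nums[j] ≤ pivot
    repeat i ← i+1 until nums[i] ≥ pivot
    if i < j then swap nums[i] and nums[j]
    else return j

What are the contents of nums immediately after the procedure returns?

[-1, -7, -9, -10, -6, -8, -2, -11, -4, 1, 0]

pivot = nums[0] = 0; i = -1, j = 11
j→10 (nums[10]=-1≤0), i→0 (nums[0]=0≥0); i<j, swap → [-1, -7, -9, -10, -6, -8, -2, -11, 1, -4, 0]
j→9 (nums[9]=-4≤0), i→8 (nums[8]=1≥0); i<j, swap → [-1, -7, -9, -10, -6, -8, -2, -11, -4, 1, 0]
j→8, i→9; i≥j, return j=8. nums = [-1, -7, -9, -10, -6, -8, -2, -11, -4, 1, 0]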